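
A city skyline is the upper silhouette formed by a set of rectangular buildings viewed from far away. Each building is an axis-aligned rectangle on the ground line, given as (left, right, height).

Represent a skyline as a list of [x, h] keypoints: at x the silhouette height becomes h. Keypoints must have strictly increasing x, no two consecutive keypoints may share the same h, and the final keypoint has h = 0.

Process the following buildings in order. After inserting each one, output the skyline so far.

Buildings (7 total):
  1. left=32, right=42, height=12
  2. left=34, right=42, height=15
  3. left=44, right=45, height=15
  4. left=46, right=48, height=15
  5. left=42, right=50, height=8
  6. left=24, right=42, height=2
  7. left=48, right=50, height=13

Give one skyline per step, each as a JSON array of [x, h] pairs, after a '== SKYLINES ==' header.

== SKYLINES ==
[[32,12],[42,0]]
[[32,12],[34,15],[42,0]]
[[32,12],[34,15],[42,0],[44,15],[45,0]]
[[32,12],[34,15],[42,0],[44,15],[45,0],[46,15],[48,0]]
[[32,12],[34,15],[42,8],[44,15],[45,8],[46,15],[48,8],[50,0]]
[[24,2],[32,12],[34,15],[42,8],[44,15],[45,8],[46,15],[48,8],[50,0]]
[[24,2],[32,12],[34,15],[42,8],[44,15],[45,8],[46,15],[48,13],[50,0]]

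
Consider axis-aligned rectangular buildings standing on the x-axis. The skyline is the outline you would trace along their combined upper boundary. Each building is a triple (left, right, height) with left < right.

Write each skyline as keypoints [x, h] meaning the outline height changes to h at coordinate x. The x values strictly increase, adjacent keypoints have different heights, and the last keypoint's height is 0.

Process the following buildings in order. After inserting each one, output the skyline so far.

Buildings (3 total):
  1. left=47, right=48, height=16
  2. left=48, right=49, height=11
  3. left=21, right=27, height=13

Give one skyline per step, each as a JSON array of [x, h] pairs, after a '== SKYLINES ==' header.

== SKYLINES ==
[[47,16],[48,0]]
[[47,16],[48,11],[49,0]]
[[21,13],[27,0],[47,16],[48,11],[49,0]]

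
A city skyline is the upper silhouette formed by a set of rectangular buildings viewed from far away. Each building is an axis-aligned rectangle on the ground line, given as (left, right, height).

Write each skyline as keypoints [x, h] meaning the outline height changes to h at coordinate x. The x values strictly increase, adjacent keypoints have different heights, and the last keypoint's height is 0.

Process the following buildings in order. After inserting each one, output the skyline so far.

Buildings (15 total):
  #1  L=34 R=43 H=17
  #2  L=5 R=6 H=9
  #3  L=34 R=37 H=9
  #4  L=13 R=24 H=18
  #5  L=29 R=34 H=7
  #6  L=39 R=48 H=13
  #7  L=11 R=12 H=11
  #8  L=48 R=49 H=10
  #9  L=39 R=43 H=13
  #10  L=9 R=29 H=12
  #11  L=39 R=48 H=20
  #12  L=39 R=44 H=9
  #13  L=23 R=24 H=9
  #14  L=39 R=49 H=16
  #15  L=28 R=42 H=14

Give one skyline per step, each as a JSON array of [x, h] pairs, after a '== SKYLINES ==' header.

== SKYLINES ==
[[34,17],[43,0]]
[[5,9],[6,0],[34,17],[43,0]]
[[5,9],[6,0],[34,17],[43,0]]
[[5,9],[6,0],[13,18],[24,0],[34,17],[43,0]]
[[5,9],[6,0],[13,18],[24,0],[29,7],[34,17],[43,0]]
[[5,9],[6,0],[13,18],[24,0],[29,7],[34,17],[43,13],[48,0]]
[[5,9],[6,0],[11,11],[12,0],[13,18],[24,0],[29,7],[34,17],[43,13],[48,0]]
[[5,9],[6,0],[11,11],[12,0],[13,18],[24,0],[29,7],[34,17],[43,13],[48,10],[49,0]]
[[5,9],[6,0],[11,11],[12,0],[13,18],[24,0],[29,7],[34,17],[43,13],[48,10],[49,0]]
[[5,9],[6,0],[9,12],[13,18],[24,12],[29,7],[34,17],[43,13],[48,10],[49,0]]
[[5,9],[6,0],[9,12],[13,18],[24,12],[29,7],[34,17],[39,20],[48,10],[49,0]]
[[5,9],[6,0],[9,12],[13,18],[24,12],[29,7],[34,17],[39,20],[48,10],[49,0]]
[[5,9],[6,0],[9,12],[13,18],[24,12],[29,7],[34,17],[39,20],[48,10],[49,0]]
[[5,9],[6,0],[9,12],[13,18],[24,12],[29,7],[34,17],[39,20],[48,16],[49,0]]
[[5,9],[6,0],[9,12],[13,18],[24,12],[28,14],[34,17],[39,20],[48,16],[49,0]]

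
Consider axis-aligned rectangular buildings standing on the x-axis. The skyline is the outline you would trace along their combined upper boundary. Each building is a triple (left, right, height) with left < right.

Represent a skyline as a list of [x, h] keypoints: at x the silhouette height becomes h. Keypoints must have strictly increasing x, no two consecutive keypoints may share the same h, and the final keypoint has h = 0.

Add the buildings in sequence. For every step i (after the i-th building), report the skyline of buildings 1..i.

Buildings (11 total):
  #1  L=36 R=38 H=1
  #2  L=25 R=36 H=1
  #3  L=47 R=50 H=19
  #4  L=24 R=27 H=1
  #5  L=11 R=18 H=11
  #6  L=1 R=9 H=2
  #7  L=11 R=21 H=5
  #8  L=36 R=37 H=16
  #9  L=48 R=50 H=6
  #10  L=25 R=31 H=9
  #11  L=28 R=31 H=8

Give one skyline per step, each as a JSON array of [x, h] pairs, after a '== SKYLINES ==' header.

== SKYLINES ==
[[36,1],[38,0]]
[[25,1],[38,0]]
[[25,1],[38,0],[47,19],[50,0]]
[[24,1],[38,0],[47,19],[50,0]]
[[11,11],[18,0],[24,1],[38,0],[47,19],[50,0]]
[[1,2],[9,0],[11,11],[18,0],[24,1],[38,0],[47,19],[50,0]]
[[1,2],[9,0],[11,11],[18,5],[21,0],[24,1],[38,0],[47,19],[50,0]]
[[1,2],[9,0],[11,11],[18,5],[21,0],[24,1],[36,16],[37,1],[38,0],[47,19],[50,0]]
[[1,2],[9,0],[11,11],[18,5],[21,0],[24,1],[36,16],[37,1],[38,0],[47,19],[50,0]]
[[1,2],[9,0],[11,11],[18,5],[21,0],[24,1],[25,9],[31,1],[36,16],[37,1],[38,0],[47,19],[50,0]]
[[1,2],[9,0],[11,11],[18,5],[21,0],[24,1],[25,9],[31,1],[36,16],[37,1],[38,0],[47,19],[50,0]]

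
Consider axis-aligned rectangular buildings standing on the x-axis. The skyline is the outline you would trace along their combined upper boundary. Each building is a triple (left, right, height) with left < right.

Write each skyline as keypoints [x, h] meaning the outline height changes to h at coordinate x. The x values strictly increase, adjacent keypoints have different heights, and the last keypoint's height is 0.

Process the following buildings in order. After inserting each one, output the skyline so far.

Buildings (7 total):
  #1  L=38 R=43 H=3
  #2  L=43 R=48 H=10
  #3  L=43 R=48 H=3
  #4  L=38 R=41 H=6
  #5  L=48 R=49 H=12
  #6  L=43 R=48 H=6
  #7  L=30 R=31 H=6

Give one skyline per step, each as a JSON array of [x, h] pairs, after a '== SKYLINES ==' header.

== SKYLINES ==
[[38,3],[43,0]]
[[38,3],[43,10],[48,0]]
[[38,3],[43,10],[48,0]]
[[38,6],[41,3],[43,10],[48,0]]
[[38,6],[41,3],[43,10],[48,12],[49,0]]
[[38,6],[41,3],[43,10],[48,12],[49,0]]
[[30,6],[31,0],[38,6],[41,3],[43,10],[48,12],[49,0]]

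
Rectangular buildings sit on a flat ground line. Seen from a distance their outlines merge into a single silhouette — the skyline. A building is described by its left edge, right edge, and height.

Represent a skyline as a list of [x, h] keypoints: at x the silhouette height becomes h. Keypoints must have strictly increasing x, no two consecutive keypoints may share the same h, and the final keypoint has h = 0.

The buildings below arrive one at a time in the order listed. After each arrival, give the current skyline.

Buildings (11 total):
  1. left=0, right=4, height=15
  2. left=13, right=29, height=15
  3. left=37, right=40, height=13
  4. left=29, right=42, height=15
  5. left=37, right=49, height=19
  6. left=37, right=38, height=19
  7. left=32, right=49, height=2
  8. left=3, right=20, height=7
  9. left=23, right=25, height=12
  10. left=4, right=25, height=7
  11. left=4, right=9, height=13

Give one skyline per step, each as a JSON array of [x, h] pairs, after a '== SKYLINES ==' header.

== SKYLINES ==
[[0,15],[4,0]]
[[0,15],[4,0],[13,15],[29,0]]
[[0,15],[4,0],[13,15],[29,0],[37,13],[40,0]]
[[0,15],[4,0],[13,15],[42,0]]
[[0,15],[4,0],[13,15],[37,19],[49,0]]
[[0,15],[4,0],[13,15],[37,19],[49,0]]
[[0,15],[4,0],[13,15],[37,19],[49,0]]
[[0,15],[4,7],[13,15],[37,19],[49,0]]
[[0,15],[4,7],[13,15],[37,19],[49,0]]
[[0,15],[4,7],[13,15],[37,19],[49,0]]
[[0,15],[4,13],[9,7],[13,15],[37,19],[49,0]]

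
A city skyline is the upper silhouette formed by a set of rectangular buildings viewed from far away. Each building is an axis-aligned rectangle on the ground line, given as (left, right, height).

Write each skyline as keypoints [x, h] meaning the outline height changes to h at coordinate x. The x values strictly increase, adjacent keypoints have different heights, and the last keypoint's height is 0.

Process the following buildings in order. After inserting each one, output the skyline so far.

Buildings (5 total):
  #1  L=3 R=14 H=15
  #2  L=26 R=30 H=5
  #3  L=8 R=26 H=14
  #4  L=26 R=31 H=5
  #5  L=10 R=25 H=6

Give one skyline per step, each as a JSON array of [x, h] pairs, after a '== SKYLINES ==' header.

== SKYLINES ==
[[3,15],[14,0]]
[[3,15],[14,0],[26,5],[30,0]]
[[3,15],[14,14],[26,5],[30,0]]
[[3,15],[14,14],[26,5],[31,0]]
[[3,15],[14,14],[26,5],[31,0]]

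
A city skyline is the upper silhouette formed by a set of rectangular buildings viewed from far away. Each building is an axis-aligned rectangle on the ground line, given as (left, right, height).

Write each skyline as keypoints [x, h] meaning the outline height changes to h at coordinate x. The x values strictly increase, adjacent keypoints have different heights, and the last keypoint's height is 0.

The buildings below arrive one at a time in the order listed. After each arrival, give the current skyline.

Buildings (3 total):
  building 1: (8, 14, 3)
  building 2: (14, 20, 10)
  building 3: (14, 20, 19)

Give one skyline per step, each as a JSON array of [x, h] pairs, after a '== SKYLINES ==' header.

== SKYLINES ==
[[8,3],[14,0]]
[[8,3],[14,10],[20,0]]
[[8,3],[14,19],[20,0]]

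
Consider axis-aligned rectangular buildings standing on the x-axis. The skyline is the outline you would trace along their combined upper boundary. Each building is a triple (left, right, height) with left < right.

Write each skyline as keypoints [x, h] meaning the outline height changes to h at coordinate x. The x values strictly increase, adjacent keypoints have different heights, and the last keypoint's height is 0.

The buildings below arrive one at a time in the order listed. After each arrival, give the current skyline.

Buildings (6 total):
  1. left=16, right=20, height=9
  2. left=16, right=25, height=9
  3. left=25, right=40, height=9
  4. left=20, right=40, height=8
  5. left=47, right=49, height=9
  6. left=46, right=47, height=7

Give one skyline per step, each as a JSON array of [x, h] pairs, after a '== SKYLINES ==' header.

== SKYLINES ==
[[16,9],[20,0]]
[[16,9],[25,0]]
[[16,9],[40,0]]
[[16,9],[40,0]]
[[16,9],[40,0],[47,9],[49,0]]
[[16,9],[40,0],[46,7],[47,9],[49,0]]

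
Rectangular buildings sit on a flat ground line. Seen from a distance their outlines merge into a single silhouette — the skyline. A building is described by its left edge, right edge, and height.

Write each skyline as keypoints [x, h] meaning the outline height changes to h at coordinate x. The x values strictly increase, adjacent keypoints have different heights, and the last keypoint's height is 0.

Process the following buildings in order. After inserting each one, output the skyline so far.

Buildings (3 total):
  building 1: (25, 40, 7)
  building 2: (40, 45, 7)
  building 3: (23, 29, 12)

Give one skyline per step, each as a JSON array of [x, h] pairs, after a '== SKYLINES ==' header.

== SKYLINES ==
[[25,7],[40,0]]
[[25,7],[45,0]]
[[23,12],[29,7],[45,0]]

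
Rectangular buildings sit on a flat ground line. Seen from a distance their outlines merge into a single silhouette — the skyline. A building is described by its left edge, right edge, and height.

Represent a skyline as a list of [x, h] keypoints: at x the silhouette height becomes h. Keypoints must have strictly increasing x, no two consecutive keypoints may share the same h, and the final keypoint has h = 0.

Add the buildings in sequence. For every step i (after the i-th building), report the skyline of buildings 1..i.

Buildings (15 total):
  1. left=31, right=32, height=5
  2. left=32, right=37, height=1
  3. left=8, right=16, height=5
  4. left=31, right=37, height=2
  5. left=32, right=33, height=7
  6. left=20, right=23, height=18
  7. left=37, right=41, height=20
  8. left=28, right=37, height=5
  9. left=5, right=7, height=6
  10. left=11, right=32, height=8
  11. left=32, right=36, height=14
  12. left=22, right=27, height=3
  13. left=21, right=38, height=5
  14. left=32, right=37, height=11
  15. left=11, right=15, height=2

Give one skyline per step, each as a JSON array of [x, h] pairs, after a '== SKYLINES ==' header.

== SKYLINES ==
[[31,5],[32,0]]
[[31,5],[32,1],[37,0]]
[[8,5],[16,0],[31,5],[32,1],[37,0]]
[[8,5],[16,0],[31,5],[32,2],[37,0]]
[[8,5],[16,0],[31,5],[32,7],[33,2],[37,0]]
[[8,5],[16,0],[20,18],[23,0],[31,5],[32,7],[33,2],[37,0]]
[[8,5],[16,0],[20,18],[23,0],[31,5],[32,7],[33,2],[37,20],[41,0]]
[[8,5],[16,0],[20,18],[23,0],[28,5],[32,7],[33,5],[37,20],[41,0]]
[[5,6],[7,0],[8,5],[16,0],[20,18],[23,0],[28,5],[32,7],[33,5],[37,20],[41,0]]
[[5,6],[7,0],[8,5],[11,8],[20,18],[23,8],[32,7],[33,5],[37,20],[41,0]]
[[5,6],[7,0],[8,5],[11,8],[20,18],[23,8],[32,14],[36,5],[37,20],[41,0]]
[[5,6],[7,0],[8,5],[11,8],[20,18],[23,8],[32,14],[36,5],[37,20],[41,0]]
[[5,6],[7,0],[8,5],[11,8],[20,18],[23,8],[32,14],[36,5],[37,20],[41,0]]
[[5,6],[7,0],[8,5],[11,8],[20,18],[23,8],[32,14],[36,11],[37,20],[41,0]]
[[5,6],[7,0],[8,5],[11,8],[20,18],[23,8],[32,14],[36,11],[37,20],[41,0]]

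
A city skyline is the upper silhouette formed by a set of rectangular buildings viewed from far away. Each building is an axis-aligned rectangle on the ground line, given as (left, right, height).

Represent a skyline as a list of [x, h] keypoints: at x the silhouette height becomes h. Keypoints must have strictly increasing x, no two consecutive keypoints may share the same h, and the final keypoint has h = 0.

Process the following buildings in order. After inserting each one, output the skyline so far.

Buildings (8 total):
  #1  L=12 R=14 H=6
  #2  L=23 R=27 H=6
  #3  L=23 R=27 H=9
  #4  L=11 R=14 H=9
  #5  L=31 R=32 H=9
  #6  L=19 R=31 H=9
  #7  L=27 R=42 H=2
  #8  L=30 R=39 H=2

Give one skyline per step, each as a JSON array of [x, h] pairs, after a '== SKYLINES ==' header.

== SKYLINES ==
[[12,6],[14,0]]
[[12,6],[14,0],[23,6],[27,0]]
[[12,6],[14,0],[23,9],[27,0]]
[[11,9],[14,0],[23,9],[27,0]]
[[11,9],[14,0],[23,9],[27,0],[31,9],[32,0]]
[[11,9],[14,0],[19,9],[32,0]]
[[11,9],[14,0],[19,9],[32,2],[42,0]]
[[11,9],[14,0],[19,9],[32,2],[42,0]]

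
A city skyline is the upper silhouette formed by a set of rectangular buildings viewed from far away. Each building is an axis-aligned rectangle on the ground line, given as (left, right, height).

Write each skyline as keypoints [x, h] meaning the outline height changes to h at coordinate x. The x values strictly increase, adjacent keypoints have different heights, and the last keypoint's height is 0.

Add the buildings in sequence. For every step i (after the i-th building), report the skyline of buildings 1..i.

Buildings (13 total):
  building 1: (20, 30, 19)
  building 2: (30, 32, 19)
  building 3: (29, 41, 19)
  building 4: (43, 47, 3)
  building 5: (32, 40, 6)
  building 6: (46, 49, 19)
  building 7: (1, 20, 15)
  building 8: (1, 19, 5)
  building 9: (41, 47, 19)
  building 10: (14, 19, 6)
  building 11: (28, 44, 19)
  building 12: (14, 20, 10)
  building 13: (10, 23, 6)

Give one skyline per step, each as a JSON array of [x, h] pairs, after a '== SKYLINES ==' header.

== SKYLINES ==
[[20,19],[30,0]]
[[20,19],[32,0]]
[[20,19],[41,0]]
[[20,19],[41,0],[43,3],[47,0]]
[[20,19],[41,0],[43,3],[47,0]]
[[20,19],[41,0],[43,3],[46,19],[49,0]]
[[1,15],[20,19],[41,0],[43,3],[46,19],[49,0]]
[[1,15],[20,19],[41,0],[43,3],[46,19],[49,0]]
[[1,15],[20,19],[49,0]]
[[1,15],[20,19],[49,0]]
[[1,15],[20,19],[49,0]]
[[1,15],[20,19],[49,0]]
[[1,15],[20,19],[49,0]]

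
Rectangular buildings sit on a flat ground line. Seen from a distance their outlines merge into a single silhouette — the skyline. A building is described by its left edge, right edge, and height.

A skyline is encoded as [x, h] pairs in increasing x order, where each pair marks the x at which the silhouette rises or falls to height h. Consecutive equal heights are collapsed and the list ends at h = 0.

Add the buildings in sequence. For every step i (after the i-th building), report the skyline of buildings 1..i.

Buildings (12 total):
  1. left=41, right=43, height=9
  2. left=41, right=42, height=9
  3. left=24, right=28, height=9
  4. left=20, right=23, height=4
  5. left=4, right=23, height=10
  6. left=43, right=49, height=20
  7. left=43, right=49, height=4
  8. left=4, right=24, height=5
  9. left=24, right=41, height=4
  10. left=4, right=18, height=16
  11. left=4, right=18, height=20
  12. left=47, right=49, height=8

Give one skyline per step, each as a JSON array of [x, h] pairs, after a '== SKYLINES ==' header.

== SKYLINES ==
[[41,9],[43,0]]
[[41,9],[43,0]]
[[24,9],[28,0],[41,9],[43,0]]
[[20,4],[23,0],[24,9],[28,0],[41,9],[43,0]]
[[4,10],[23,0],[24,9],[28,0],[41,9],[43,0]]
[[4,10],[23,0],[24,9],[28,0],[41,9],[43,20],[49,0]]
[[4,10],[23,0],[24,9],[28,0],[41,9],[43,20],[49,0]]
[[4,10],[23,5],[24,9],[28,0],[41,9],[43,20],[49,0]]
[[4,10],[23,5],[24,9],[28,4],[41,9],[43,20],[49,0]]
[[4,16],[18,10],[23,5],[24,9],[28,4],[41,9],[43,20],[49,0]]
[[4,20],[18,10],[23,5],[24,9],[28,4],[41,9],[43,20],[49,0]]
[[4,20],[18,10],[23,5],[24,9],[28,4],[41,9],[43,20],[49,0]]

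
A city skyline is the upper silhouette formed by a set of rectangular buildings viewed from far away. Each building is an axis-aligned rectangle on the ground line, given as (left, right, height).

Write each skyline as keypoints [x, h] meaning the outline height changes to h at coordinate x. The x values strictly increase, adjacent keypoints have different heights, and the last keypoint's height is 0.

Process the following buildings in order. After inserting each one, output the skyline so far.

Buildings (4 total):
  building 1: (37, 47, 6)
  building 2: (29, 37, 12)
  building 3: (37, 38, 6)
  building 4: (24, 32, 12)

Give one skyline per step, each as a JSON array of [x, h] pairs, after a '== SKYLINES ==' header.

== SKYLINES ==
[[37,6],[47,0]]
[[29,12],[37,6],[47,0]]
[[29,12],[37,6],[47,0]]
[[24,12],[37,6],[47,0]]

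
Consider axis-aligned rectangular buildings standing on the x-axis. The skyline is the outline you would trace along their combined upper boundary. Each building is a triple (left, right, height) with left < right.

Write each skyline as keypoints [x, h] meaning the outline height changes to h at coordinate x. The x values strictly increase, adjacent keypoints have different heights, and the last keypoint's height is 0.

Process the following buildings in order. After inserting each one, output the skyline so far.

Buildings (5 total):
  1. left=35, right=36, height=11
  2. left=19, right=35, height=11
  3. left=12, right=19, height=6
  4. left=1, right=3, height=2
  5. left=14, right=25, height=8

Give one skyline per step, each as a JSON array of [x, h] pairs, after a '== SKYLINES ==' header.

== SKYLINES ==
[[35,11],[36,0]]
[[19,11],[36,0]]
[[12,6],[19,11],[36,0]]
[[1,2],[3,0],[12,6],[19,11],[36,0]]
[[1,2],[3,0],[12,6],[14,8],[19,11],[36,0]]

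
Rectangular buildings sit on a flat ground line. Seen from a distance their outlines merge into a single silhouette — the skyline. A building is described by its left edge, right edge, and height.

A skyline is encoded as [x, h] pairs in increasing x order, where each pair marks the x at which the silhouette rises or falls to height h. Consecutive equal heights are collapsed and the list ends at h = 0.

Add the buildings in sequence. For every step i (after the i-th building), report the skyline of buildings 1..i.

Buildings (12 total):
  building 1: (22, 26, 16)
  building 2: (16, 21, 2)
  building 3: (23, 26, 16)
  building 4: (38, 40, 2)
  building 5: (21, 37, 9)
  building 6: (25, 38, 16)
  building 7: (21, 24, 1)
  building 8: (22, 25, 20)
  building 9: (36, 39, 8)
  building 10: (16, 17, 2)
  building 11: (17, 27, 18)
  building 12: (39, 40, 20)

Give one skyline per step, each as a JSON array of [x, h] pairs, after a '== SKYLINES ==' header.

== SKYLINES ==
[[22,16],[26,0]]
[[16,2],[21,0],[22,16],[26,0]]
[[16,2],[21,0],[22,16],[26,0]]
[[16,2],[21,0],[22,16],[26,0],[38,2],[40,0]]
[[16,2],[21,9],[22,16],[26,9],[37,0],[38,2],[40,0]]
[[16,2],[21,9],[22,16],[38,2],[40,0]]
[[16,2],[21,9],[22,16],[38,2],[40,0]]
[[16,2],[21,9],[22,20],[25,16],[38,2],[40,0]]
[[16,2],[21,9],[22,20],[25,16],[38,8],[39,2],[40,0]]
[[16,2],[21,9],[22,20],[25,16],[38,8],[39,2],[40,0]]
[[16,2],[17,18],[22,20],[25,18],[27,16],[38,8],[39,2],[40,0]]
[[16,2],[17,18],[22,20],[25,18],[27,16],[38,8],[39,20],[40,0]]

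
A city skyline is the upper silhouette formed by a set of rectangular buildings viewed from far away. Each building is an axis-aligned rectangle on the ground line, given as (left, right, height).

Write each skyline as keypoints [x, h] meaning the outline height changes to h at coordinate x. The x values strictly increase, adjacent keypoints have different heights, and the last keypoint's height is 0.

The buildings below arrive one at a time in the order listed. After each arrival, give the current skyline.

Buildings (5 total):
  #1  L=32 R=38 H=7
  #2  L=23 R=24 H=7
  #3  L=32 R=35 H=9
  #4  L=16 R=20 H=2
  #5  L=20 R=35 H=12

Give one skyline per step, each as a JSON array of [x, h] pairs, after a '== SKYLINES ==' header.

== SKYLINES ==
[[32,7],[38,0]]
[[23,7],[24,0],[32,7],[38,0]]
[[23,7],[24,0],[32,9],[35,7],[38,0]]
[[16,2],[20,0],[23,7],[24,0],[32,9],[35,7],[38,0]]
[[16,2],[20,12],[35,7],[38,0]]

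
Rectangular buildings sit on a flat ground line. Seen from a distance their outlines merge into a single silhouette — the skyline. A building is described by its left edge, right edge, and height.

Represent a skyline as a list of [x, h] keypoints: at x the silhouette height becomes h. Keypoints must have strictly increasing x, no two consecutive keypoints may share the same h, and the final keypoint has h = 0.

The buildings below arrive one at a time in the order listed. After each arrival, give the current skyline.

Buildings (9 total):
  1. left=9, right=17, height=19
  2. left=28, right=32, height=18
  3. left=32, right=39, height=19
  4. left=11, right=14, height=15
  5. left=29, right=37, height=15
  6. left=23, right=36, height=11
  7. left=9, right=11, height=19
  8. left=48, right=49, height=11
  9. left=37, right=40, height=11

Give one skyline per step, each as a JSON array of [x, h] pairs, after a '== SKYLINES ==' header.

== SKYLINES ==
[[9,19],[17,0]]
[[9,19],[17,0],[28,18],[32,0]]
[[9,19],[17,0],[28,18],[32,19],[39,0]]
[[9,19],[17,0],[28,18],[32,19],[39,0]]
[[9,19],[17,0],[28,18],[32,19],[39,0]]
[[9,19],[17,0],[23,11],[28,18],[32,19],[39,0]]
[[9,19],[17,0],[23,11],[28,18],[32,19],[39,0]]
[[9,19],[17,0],[23,11],[28,18],[32,19],[39,0],[48,11],[49,0]]
[[9,19],[17,0],[23,11],[28,18],[32,19],[39,11],[40,0],[48,11],[49,0]]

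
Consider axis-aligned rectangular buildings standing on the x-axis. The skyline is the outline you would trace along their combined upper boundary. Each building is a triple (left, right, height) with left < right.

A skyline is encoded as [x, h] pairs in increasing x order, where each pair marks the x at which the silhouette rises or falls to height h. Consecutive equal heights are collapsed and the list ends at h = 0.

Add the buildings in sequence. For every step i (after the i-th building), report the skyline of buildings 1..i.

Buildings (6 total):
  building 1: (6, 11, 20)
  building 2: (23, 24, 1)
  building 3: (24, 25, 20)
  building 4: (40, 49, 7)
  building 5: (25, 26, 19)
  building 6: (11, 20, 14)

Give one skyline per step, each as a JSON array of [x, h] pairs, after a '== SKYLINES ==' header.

== SKYLINES ==
[[6,20],[11,0]]
[[6,20],[11,0],[23,1],[24,0]]
[[6,20],[11,0],[23,1],[24,20],[25,0]]
[[6,20],[11,0],[23,1],[24,20],[25,0],[40,7],[49,0]]
[[6,20],[11,0],[23,1],[24,20],[25,19],[26,0],[40,7],[49,0]]
[[6,20],[11,14],[20,0],[23,1],[24,20],[25,19],[26,0],[40,7],[49,0]]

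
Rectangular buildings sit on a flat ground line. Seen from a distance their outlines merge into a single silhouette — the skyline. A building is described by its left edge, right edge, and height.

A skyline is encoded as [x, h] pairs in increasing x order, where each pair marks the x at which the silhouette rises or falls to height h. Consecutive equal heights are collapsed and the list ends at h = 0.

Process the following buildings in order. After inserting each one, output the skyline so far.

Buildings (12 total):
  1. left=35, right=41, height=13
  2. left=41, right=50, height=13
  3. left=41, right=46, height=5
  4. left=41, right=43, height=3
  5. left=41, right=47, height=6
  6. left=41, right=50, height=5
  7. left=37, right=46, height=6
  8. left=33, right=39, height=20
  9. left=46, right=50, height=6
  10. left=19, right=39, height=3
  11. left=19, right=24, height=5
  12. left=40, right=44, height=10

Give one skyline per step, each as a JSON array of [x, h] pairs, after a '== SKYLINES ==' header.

== SKYLINES ==
[[35,13],[41,0]]
[[35,13],[50,0]]
[[35,13],[50,0]]
[[35,13],[50,0]]
[[35,13],[50,0]]
[[35,13],[50,0]]
[[35,13],[50,0]]
[[33,20],[39,13],[50,0]]
[[33,20],[39,13],[50,0]]
[[19,3],[33,20],[39,13],[50,0]]
[[19,5],[24,3],[33,20],[39,13],[50,0]]
[[19,5],[24,3],[33,20],[39,13],[50,0]]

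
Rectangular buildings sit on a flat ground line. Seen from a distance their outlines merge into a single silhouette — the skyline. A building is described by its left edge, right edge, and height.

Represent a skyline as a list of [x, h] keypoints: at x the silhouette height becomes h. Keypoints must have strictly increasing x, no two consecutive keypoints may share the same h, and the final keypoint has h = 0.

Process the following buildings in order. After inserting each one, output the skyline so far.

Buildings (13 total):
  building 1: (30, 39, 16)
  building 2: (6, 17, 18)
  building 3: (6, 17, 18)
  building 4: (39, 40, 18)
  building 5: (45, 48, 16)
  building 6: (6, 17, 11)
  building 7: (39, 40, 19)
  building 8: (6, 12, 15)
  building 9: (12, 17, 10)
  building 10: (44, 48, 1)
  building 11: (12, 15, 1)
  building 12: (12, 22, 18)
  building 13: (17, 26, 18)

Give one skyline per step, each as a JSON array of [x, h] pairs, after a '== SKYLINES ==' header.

== SKYLINES ==
[[30,16],[39,0]]
[[6,18],[17,0],[30,16],[39,0]]
[[6,18],[17,0],[30,16],[39,0]]
[[6,18],[17,0],[30,16],[39,18],[40,0]]
[[6,18],[17,0],[30,16],[39,18],[40,0],[45,16],[48,0]]
[[6,18],[17,0],[30,16],[39,18],[40,0],[45,16],[48,0]]
[[6,18],[17,0],[30,16],[39,19],[40,0],[45,16],[48,0]]
[[6,18],[17,0],[30,16],[39,19],[40,0],[45,16],[48,0]]
[[6,18],[17,0],[30,16],[39,19],[40,0],[45,16],[48,0]]
[[6,18],[17,0],[30,16],[39,19],[40,0],[44,1],[45,16],[48,0]]
[[6,18],[17,0],[30,16],[39,19],[40,0],[44,1],[45,16],[48,0]]
[[6,18],[22,0],[30,16],[39,19],[40,0],[44,1],[45,16],[48,0]]
[[6,18],[26,0],[30,16],[39,19],[40,0],[44,1],[45,16],[48,0]]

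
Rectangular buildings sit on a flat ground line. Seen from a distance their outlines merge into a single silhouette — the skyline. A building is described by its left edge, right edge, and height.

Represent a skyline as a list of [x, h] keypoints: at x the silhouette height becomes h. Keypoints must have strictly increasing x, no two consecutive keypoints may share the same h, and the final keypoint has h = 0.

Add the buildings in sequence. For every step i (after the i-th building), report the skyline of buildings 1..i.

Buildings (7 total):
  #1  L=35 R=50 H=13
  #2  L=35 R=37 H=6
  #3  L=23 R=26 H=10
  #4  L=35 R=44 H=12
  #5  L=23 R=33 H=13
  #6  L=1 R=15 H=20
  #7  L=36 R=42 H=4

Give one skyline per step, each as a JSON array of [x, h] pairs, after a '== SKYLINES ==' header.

== SKYLINES ==
[[35,13],[50,0]]
[[35,13],[50,0]]
[[23,10],[26,0],[35,13],[50,0]]
[[23,10],[26,0],[35,13],[50,0]]
[[23,13],[33,0],[35,13],[50,0]]
[[1,20],[15,0],[23,13],[33,0],[35,13],[50,0]]
[[1,20],[15,0],[23,13],[33,0],[35,13],[50,0]]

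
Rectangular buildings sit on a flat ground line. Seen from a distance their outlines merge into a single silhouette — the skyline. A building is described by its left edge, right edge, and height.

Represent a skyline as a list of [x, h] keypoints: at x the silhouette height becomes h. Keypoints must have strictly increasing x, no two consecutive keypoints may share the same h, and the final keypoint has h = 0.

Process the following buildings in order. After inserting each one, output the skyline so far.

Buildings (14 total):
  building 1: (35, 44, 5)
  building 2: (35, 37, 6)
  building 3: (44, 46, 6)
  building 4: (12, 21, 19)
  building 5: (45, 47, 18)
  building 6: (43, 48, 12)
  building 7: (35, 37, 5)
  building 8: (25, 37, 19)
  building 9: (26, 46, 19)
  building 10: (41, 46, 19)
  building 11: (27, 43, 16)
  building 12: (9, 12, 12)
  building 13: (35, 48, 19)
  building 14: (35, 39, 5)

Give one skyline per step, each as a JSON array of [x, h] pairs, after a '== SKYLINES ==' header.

== SKYLINES ==
[[35,5],[44,0]]
[[35,6],[37,5],[44,0]]
[[35,6],[37,5],[44,6],[46,0]]
[[12,19],[21,0],[35,6],[37,5],[44,6],[46,0]]
[[12,19],[21,0],[35,6],[37,5],[44,6],[45,18],[47,0]]
[[12,19],[21,0],[35,6],[37,5],[43,12],[45,18],[47,12],[48,0]]
[[12,19],[21,0],[35,6],[37,5],[43,12],[45,18],[47,12],[48,0]]
[[12,19],[21,0],[25,19],[37,5],[43,12],[45,18],[47,12],[48,0]]
[[12,19],[21,0],[25,19],[46,18],[47,12],[48,0]]
[[12,19],[21,0],[25,19],[46,18],[47,12],[48,0]]
[[12,19],[21,0],[25,19],[46,18],[47,12],[48,0]]
[[9,12],[12,19],[21,0],[25,19],[46,18],[47,12],[48,0]]
[[9,12],[12,19],[21,0],[25,19],[48,0]]
[[9,12],[12,19],[21,0],[25,19],[48,0]]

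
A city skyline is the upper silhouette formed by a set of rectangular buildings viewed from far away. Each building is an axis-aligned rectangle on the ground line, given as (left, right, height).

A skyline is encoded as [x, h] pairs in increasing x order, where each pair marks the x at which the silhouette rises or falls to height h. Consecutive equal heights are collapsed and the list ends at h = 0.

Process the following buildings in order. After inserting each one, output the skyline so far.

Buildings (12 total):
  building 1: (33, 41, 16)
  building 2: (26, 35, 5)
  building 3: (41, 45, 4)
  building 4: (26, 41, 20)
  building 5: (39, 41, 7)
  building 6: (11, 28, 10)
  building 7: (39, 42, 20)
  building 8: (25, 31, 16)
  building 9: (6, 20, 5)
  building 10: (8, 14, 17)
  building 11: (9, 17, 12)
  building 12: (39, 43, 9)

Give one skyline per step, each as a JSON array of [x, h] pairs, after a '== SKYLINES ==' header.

== SKYLINES ==
[[33,16],[41,0]]
[[26,5],[33,16],[41,0]]
[[26,5],[33,16],[41,4],[45,0]]
[[26,20],[41,4],[45,0]]
[[26,20],[41,4],[45,0]]
[[11,10],[26,20],[41,4],[45,0]]
[[11,10],[26,20],[42,4],[45,0]]
[[11,10],[25,16],[26,20],[42,4],[45,0]]
[[6,5],[11,10],[25,16],[26,20],[42,4],[45,0]]
[[6,5],[8,17],[14,10],[25,16],[26,20],[42,4],[45,0]]
[[6,5],[8,17],[14,12],[17,10],[25,16],[26,20],[42,4],[45,0]]
[[6,5],[8,17],[14,12],[17,10],[25,16],[26,20],[42,9],[43,4],[45,0]]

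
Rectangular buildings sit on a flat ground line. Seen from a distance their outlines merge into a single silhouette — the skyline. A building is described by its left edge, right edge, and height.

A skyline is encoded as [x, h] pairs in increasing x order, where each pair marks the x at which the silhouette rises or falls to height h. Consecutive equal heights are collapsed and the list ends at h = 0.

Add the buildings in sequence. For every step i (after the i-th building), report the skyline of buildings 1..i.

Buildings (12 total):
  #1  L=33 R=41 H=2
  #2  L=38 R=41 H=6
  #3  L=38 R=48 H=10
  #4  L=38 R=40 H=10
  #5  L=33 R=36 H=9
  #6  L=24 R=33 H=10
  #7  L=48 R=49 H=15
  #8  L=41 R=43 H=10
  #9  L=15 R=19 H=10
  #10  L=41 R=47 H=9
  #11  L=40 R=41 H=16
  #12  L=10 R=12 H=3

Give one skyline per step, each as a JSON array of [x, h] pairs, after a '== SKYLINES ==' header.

== SKYLINES ==
[[33,2],[41,0]]
[[33,2],[38,6],[41,0]]
[[33,2],[38,10],[48,0]]
[[33,2],[38,10],[48,0]]
[[33,9],[36,2],[38,10],[48,0]]
[[24,10],[33,9],[36,2],[38,10],[48,0]]
[[24,10],[33,9],[36,2],[38,10],[48,15],[49,0]]
[[24,10],[33,9],[36,2],[38,10],[48,15],[49,0]]
[[15,10],[19,0],[24,10],[33,9],[36,2],[38,10],[48,15],[49,0]]
[[15,10],[19,0],[24,10],[33,9],[36,2],[38,10],[48,15],[49,0]]
[[15,10],[19,0],[24,10],[33,9],[36,2],[38,10],[40,16],[41,10],[48,15],[49,0]]
[[10,3],[12,0],[15,10],[19,0],[24,10],[33,9],[36,2],[38,10],[40,16],[41,10],[48,15],[49,0]]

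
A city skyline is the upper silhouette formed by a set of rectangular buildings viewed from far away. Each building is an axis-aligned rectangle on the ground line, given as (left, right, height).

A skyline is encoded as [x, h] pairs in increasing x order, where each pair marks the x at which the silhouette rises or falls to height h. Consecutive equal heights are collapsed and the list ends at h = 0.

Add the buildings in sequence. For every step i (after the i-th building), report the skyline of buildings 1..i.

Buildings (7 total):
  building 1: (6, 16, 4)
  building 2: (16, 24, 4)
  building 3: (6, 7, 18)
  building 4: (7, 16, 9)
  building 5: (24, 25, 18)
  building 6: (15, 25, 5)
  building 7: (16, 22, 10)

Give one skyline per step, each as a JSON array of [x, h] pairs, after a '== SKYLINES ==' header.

== SKYLINES ==
[[6,4],[16,0]]
[[6,4],[24,0]]
[[6,18],[7,4],[24,0]]
[[6,18],[7,9],[16,4],[24,0]]
[[6,18],[7,9],[16,4],[24,18],[25,0]]
[[6,18],[7,9],[16,5],[24,18],[25,0]]
[[6,18],[7,9],[16,10],[22,5],[24,18],[25,0]]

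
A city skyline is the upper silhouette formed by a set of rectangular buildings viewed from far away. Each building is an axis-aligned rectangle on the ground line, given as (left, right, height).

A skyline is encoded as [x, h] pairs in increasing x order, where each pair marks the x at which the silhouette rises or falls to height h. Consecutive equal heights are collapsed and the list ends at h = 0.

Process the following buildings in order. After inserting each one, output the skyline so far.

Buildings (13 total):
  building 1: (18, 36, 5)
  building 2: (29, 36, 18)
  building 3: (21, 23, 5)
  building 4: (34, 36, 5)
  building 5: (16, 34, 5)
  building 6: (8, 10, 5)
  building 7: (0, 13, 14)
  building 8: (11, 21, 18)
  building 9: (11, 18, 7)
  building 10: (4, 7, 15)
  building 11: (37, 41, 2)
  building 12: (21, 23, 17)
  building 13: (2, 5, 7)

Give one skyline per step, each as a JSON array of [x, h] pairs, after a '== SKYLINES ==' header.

== SKYLINES ==
[[18,5],[36,0]]
[[18,5],[29,18],[36,0]]
[[18,5],[29,18],[36,0]]
[[18,5],[29,18],[36,0]]
[[16,5],[29,18],[36,0]]
[[8,5],[10,0],[16,5],[29,18],[36,0]]
[[0,14],[13,0],[16,5],[29,18],[36,0]]
[[0,14],[11,18],[21,5],[29,18],[36,0]]
[[0,14],[11,18],[21,5],[29,18],[36,0]]
[[0,14],[4,15],[7,14],[11,18],[21,5],[29,18],[36,0]]
[[0,14],[4,15],[7,14],[11,18],[21,5],[29,18],[36,0],[37,2],[41,0]]
[[0,14],[4,15],[7,14],[11,18],[21,17],[23,5],[29,18],[36,0],[37,2],[41,0]]
[[0,14],[4,15],[7,14],[11,18],[21,17],[23,5],[29,18],[36,0],[37,2],[41,0]]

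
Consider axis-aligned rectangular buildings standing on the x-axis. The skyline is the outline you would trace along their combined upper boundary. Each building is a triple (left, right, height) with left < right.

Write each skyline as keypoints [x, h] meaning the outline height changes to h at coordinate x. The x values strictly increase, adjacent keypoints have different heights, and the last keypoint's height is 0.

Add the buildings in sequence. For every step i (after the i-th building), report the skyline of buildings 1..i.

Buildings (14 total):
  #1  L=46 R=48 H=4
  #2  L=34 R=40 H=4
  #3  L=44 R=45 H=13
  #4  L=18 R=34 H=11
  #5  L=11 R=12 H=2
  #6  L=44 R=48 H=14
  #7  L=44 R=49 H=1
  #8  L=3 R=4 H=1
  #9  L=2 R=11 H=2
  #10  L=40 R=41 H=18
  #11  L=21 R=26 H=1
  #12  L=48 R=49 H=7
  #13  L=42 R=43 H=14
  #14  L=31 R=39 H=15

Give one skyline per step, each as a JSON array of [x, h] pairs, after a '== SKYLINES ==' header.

== SKYLINES ==
[[46,4],[48,0]]
[[34,4],[40,0],[46,4],[48,0]]
[[34,4],[40,0],[44,13],[45,0],[46,4],[48,0]]
[[18,11],[34,4],[40,0],[44,13],[45,0],[46,4],[48,0]]
[[11,2],[12,0],[18,11],[34,4],[40,0],[44,13],[45,0],[46,4],[48,0]]
[[11,2],[12,0],[18,11],[34,4],[40,0],[44,14],[48,0]]
[[11,2],[12,0],[18,11],[34,4],[40,0],[44,14],[48,1],[49,0]]
[[3,1],[4,0],[11,2],[12,0],[18,11],[34,4],[40,0],[44,14],[48,1],[49,0]]
[[2,2],[12,0],[18,11],[34,4],[40,0],[44,14],[48,1],[49,0]]
[[2,2],[12,0],[18,11],[34,4],[40,18],[41,0],[44,14],[48,1],[49,0]]
[[2,2],[12,0],[18,11],[34,4],[40,18],[41,0],[44,14],[48,1],[49,0]]
[[2,2],[12,0],[18,11],[34,4],[40,18],[41,0],[44,14],[48,7],[49,0]]
[[2,2],[12,0],[18,11],[34,4],[40,18],[41,0],[42,14],[43,0],[44,14],[48,7],[49,0]]
[[2,2],[12,0],[18,11],[31,15],[39,4],[40,18],[41,0],[42,14],[43,0],[44,14],[48,7],[49,0]]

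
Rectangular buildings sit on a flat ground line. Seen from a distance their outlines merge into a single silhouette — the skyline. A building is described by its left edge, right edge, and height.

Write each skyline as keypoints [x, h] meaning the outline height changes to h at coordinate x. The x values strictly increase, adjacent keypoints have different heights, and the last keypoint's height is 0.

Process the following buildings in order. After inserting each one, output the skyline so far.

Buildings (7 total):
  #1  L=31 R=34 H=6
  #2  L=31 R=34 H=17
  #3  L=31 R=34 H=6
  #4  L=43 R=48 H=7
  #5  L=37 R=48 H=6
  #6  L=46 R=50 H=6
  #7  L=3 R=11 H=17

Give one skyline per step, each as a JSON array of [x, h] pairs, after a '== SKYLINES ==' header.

== SKYLINES ==
[[31,6],[34,0]]
[[31,17],[34,0]]
[[31,17],[34,0]]
[[31,17],[34,0],[43,7],[48,0]]
[[31,17],[34,0],[37,6],[43,7],[48,0]]
[[31,17],[34,0],[37,6],[43,7],[48,6],[50,0]]
[[3,17],[11,0],[31,17],[34,0],[37,6],[43,7],[48,6],[50,0]]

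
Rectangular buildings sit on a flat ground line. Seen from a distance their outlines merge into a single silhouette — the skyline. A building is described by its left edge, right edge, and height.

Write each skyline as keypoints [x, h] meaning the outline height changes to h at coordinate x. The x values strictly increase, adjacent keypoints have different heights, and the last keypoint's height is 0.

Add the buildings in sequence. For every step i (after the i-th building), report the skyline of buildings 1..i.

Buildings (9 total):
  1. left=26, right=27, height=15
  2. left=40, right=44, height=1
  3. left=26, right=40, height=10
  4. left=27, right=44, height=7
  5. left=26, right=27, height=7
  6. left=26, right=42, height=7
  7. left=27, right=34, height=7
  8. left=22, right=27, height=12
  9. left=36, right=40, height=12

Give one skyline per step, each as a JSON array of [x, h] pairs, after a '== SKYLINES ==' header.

== SKYLINES ==
[[26,15],[27,0]]
[[26,15],[27,0],[40,1],[44,0]]
[[26,15],[27,10],[40,1],[44,0]]
[[26,15],[27,10],[40,7],[44,0]]
[[26,15],[27,10],[40,7],[44,0]]
[[26,15],[27,10],[40,7],[44,0]]
[[26,15],[27,10],[40,7],[44,0]]
[[22,12],[26,15],[27,10],[40,7],[44,0]]
[[22,12],[26,15],[27,10],[36,12],[40,7],[44,0]]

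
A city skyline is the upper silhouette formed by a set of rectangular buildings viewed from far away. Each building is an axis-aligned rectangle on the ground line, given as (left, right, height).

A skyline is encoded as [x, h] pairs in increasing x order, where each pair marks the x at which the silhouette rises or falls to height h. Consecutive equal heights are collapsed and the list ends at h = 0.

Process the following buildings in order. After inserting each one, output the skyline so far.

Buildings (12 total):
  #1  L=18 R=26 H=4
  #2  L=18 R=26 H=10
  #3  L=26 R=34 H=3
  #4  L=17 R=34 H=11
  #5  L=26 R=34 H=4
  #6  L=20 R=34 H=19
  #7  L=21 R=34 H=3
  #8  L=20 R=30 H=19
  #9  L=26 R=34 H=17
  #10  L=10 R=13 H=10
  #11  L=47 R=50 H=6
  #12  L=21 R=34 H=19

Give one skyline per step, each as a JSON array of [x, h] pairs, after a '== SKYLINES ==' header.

== SKYLINES ==
[[18,4],[26,0]]
[[18,10],[26,0]]
[[18,10],[26,3],[34,0]]
[[17,11],[34,0]]
[[17,11],[34,0]]
[[17,11],[20,19],[34,0]]
[[17,11],[20,19],[34,0]]
[[17,11],[20,19],[34,0]]
[[17,11],[20,19],[34,0]]
[[10,10],[13,0],[17,11],[20,19],[34,0]]
[[10,10],[13,0],[17,11],[20,19],[34,0],[47,6],[50,0]]
[[10,10],[13,0],[17,11],[20,19],[34,0],[47,6],[50,0]]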